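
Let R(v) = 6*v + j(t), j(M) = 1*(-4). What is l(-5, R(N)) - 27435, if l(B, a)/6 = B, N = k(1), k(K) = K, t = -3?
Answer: -27465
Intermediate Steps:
N = 1
j(M) = -4
R(v) = -4 + 6*v (R(v) = 6*v - 4 = -4 + 6*v)
l(B, a) = 6*B
l(-5, R(N)) - 27435 = 6*(-5) - 27435 = -30 - 27435 = -27465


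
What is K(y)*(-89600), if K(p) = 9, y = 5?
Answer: -806400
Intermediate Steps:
K(y)*(-89600) = 9*(-89600) = -806400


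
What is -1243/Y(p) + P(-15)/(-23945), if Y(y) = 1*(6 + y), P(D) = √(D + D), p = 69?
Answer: -1243/75 - I*√30/23945 ≈ -16.573 - 0.00022874*I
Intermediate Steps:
P(D) = √2*√D (P(D) = √(2*D) = √2*√D)
Y(y) = 6 + y
-1243/Y(p) + P(-15)/(-23945) = -1243/(6 + 69) + (√2*√(-15))/(-23945) = -1243/75 + (√2*(I*√15))*(-1/23945) = -1243*1/75 + (I*√30)*(-1/23945) = -1243/75 - I*√30/23945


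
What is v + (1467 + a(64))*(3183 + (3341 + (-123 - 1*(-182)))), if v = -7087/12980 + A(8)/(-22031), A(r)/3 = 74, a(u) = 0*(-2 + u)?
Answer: 2761613180825923/285962380 ≈ 9.6573e+6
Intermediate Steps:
a(u) = 0
A(r) = 222 (A(r) = 3*74 = 222)
v = -159015257/285962380 (v = -7087/12980 + 222/(-22031) = -7087*1/12980 + 222*(-1/22031) = -7087/12980 - 222/22031 = -159015257/285962380 ≈ -0.55607)
v + (1467 + a(64))*(3183 + (3341 + (-123 - 1*(-182)))) = -159015257/285962380 + (1467 + 0)*(3183 + (3341 + (-123 - 1*(-182)))) = -159015257/285962380 + 1467*(3183 + (3341 + (-123 + 182))) = -159015257/285962380 + 1467*(3183 + (3341 + 59)) = -159015257/285962380 + 1467*(3183 + 3400) = -159015257/285962380 + 1467*6583 = -159015257/285962380 + 9657261 = 2761613180825923/285962380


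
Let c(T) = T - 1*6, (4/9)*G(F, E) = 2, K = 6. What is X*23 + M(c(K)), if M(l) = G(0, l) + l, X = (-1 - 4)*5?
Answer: -1141/2 ≈ -570.50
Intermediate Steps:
G(F, E) = 9/2 (G(F, E) = (9/4)*2 = 9/2)
c(T) = -6 + T (c(T) = T - 6 = -6 + T)
X = -25 (X = -5*5 = -25)
M(l) = 9/2 + l
X*23 + M(c(K)) = -25*23 + (9/2 + (-6 + 6)) = -575 + (9/2 + 0) = -575 + 9/2 = -1141/2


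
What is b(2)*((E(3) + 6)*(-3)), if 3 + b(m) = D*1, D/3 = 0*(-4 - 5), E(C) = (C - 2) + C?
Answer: 90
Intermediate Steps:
E(C) = -2 + 2*C (E(C) = (-2 + C) + C = -2 + 2*C)
D = 0 (D = 3*(0*(-4 - 5)) = 3*(0*(-9)) = 3*0 = 0)
b(m) = -3 (b(m) = -3 + 0*1 = -3 + 0 = -3)
b(2)*((E(3) + 6)*(-3)) = -3*((-2 + 2*3) + 6)*(-3) = -3*((-2 + 6) + 6)*(-3) = -3*(4 + 6)*(-3) = -30*(-3) = -3*(-30) = 90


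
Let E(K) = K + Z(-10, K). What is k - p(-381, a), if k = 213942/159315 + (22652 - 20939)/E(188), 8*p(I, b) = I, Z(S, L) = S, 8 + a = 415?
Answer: 2215388473/37810760 ≈ 58.591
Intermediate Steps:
a = 407 (a = -8 + 415 = 407)
p(I, b) = I/8
E(K) = -10 + K (E(K) = K - 10 = -10 + K)
k = 103662757/9452690 (k = 213942/159315 + (22652 - 20939)/(-10 + 188) = 213942*(1/159315) + 1713/178 = 71314/53105 + 1713*(1/178) = 71314/53105 + 1713/178 = 103662757/9452690 ≈ 10.966)
k - p(-381, a) = 103662757/9452690 - (-381)/8 = 103662757/9452690 - 1*(-381/8) = 103662757/9452690 + 381/8 = 2215388473/37810760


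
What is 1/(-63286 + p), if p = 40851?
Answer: -1/22435 ≈ -4.4573e-5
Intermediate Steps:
1/(-63286 + p) = 1/(-63286 + 40851) = 1/(-22435) = -1/22435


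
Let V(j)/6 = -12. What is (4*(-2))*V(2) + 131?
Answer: 707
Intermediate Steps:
V(j) = -72 (V(j) = 6*(-12) = -72)
(4*(-2))*V(2) + 131 = (4*(-2))*(-72) + 131 = -8*(-72) + 131 = 576 + 131 = 707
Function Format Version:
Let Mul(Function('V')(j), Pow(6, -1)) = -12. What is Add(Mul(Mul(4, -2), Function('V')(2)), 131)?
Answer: 707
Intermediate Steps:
Function('V')(j) = -72 (Function('V')(j) = Mul(6, -12) = -72)
Add(Mul(Mul(4, -2), Function('V')(2)), 131) = Add(Mul(Mul(4, -2), -72), 131) = Add(Mul(-8, -72), 131) = Add(576, 131) = 707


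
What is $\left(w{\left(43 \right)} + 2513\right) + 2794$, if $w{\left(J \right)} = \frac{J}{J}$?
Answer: $5308$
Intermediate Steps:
$w{\left(J \right)} = 1$
$\left(w{\left(43 \right)} + 2513\right) + 2794 = \left(1 + 2513\right) + 2794 = 2514 + 2794 = 5308$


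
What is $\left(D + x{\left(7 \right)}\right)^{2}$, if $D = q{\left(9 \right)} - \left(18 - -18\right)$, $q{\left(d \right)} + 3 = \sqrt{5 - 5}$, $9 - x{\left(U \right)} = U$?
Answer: $1369$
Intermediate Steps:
$x{\left(U \right)} = 9 - U$
$q{\left(d \right)} = -3$ ($q{\left(d \right)} = -3 + \sqrt{5 - 5} = -3 + \sqrt{0} = -3 + 0 = -3$)
$D = -39$ ($D = -3 - \left(18 - -18\right) = -3 - \left(18 + 18\right) = -3 - 36 = -39$)
$\left(D + x{\left(7 \right)}\right)^{2} = \left(-39 + \left(9 - 7\right)\right)^{2} = \left(-39 + 2\right)^{2} = \left(-37\right)^{2} = 1369$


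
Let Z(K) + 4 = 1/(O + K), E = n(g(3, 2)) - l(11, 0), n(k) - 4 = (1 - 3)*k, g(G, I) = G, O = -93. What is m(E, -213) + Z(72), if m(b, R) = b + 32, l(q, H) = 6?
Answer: 419/21 ≈ 19.952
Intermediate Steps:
n(k) = 4 - 2*k (n(k) = 4 + (1 - 3)*k = 4 - 2*k)
E = -8 (E = (4 - 2*3) - 1*6 = (4 - 6) - 6 = -2 - 6 = -8)
Z(K) = -4 + 1/(-93 + K)
m(b, R) = 32 + b
m(E, -213) + Z(72) = (32 - 8) + (373 - 4*72)/(-93 + 72) = 24 + (373 - 288)/(-21) = 24 - 1/21*85 = 24 - 85/21 = 419/21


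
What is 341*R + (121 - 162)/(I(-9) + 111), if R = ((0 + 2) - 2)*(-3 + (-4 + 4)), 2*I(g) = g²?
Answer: -82/303 ≈ -0.27063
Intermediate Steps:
I(g) = g²/2
R = 0 (R = (2 - 2)*(-3 + 0) = 0*(-3) = 0)
341*R + (121 - 162)/(I(-9) + 111) = 341*0 + (121 - 162)/((½)*(-9)² + 111) = 0 - 41/((½)*81 + 111) = 0 - 41/(81/2 + 111) = 0 - 41/303/2 = 0 - 41*2/303 = 0 - 82/303 = -82/303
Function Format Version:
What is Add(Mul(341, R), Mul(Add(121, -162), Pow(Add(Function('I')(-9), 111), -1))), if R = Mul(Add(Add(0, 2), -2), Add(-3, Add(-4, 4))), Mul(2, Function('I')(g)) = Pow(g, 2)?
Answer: Rational(-82, 303) ≈ -0.27063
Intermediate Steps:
Function('I')(g) = Mul(Rational(1, 2), Pow(g, 2))
R = 0 (R = Mul(Add(2, -2), Add(-3, 0)) = Mul(0, -3) = 0)
Add(Mul(341, R), Mul(Add(121, -162), Pow(Add(Function('I')(-9), 111), -1))) = Add(Mul(341, 0), Mul(Add(121, -162), Pow(Add(Mul(Rational(1, 2), Pow(-9, 2)), 111), -1))) = Add(0, Mul(-41, Pow(Add(Mul(Rational(1, 2), 81), 111), -1))) = Add(0, Mul(-41, Pow(Add(Rational(81, 2), 111), -1))) = Add(0, Mul(-41, Pow(Rational(303, 2), -1))) = Add(0, Mul(-41, Rational(2, 303))) = Add(0, Rational(-82, 303)) = Rational(-82, 303)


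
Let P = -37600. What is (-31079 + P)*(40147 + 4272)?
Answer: -3050652501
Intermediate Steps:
(-31079 + P)*(40147 + 4272) = (-31079 - 37600)*(40147 + 4272) = -68679*44419 = -3050652501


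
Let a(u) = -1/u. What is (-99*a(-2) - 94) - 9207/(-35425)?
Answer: -10148561/70850 ≈ -143.24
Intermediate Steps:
(-99*a(-2) - 94) - 9207/(-35425) = (-(-99)/(-2) - 94) - 9207/(-35425) = (-(-99)*(-1)/2 - 94) - 9207*(-1)/35425 = (-99*½ - 94) - 1*(-9207/35425) = (-99/2 - 94) + 9207/35425 = -287/2 + 9207/35425 = -10148561/70850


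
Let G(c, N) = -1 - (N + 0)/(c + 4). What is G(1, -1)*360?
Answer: -288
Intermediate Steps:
G(c, N) = -1 - N/(4 + c)
G(1, -1)*360 = ((-4 - 1*(-1) - 1*1)/(4 + 1))*360 = ((-4 + 1 - 1)/5)*360 = ((1/5)*(-4))*360 = -4/5*360 = -288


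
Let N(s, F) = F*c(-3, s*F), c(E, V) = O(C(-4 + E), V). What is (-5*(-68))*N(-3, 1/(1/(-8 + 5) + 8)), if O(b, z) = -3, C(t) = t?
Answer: -3060/23 ≈ -133.04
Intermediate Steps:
c(E, V) = -3
N(s, F) = -3*F (N(s, F) = F*(-3) = -3*F)
(-5*(-68))*N(-3, 1/(1/(-8 + 5) + 8)) = (-5*(-68))*(-3/(1/(-8 + 5) + 8)) = 340*(-3/(1/(-3) + 8)) = 340*(-3/(-1/3 + 8)) = 340*(-3/23/3) = 340*(-3*3/23) = 340*(-9/23) = -3060/23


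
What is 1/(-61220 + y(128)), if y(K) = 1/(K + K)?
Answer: -256/15672319 ≈ -1.6335e-5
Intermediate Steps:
y(K) = 1/(2*K)
1/(-61220 + y(128)) = 1/(-61220 + (½)/128) = 1/(-61220 + (½)*(1/128)) = 1/(-61220 + 1/256) = 1/(-15672319/256) = -256/15672319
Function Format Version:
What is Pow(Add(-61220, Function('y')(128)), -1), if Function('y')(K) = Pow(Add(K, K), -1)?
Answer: Rational(-256, 15672319) ≈ -1.6335e-5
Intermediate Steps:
Function('y')(K) = Mul(Rational(1, 2), Pow(K, -1)) (Function('y')(K) = Pow(Mul(2, K), -1) = Mul(Rational(1, 2), Pow(K, -1)))
Pow(Add(-61220, Function('y')(128)), -1) = Pow(Add(-61220, Mul(Rational(1, 2), Pow(128, -1))), -1) = Pow(Add(-61220, Mul(Rational(1, 2), Rational(1, 128))), -1) = Pow(Add(-61220, Rational(1, 256)), -1) = Pow(Rational(-15672319, 256), -1) = Rational(-256, 15672319)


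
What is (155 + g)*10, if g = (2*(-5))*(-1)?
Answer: 1650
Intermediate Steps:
g = 10 (g = -10*(-1) = 10)
(155 + g)*10 = (155 + 10)*10 = 165*10 = 1650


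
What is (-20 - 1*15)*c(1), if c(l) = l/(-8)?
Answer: 35/8 ≈ 4.3750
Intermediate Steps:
c(l) = -l/8 (c(l) = l*(-1/8) = -l/8)
(-20 - 1*15)*c(1) = (-20 - 1*15)*(-1/8*1) = (-20 - 15)*(-1/8) = -35*(-1/8) = 35/8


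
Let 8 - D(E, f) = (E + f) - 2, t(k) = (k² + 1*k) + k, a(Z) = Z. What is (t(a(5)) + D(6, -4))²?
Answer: 1849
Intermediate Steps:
t(k) = k² + 2*k (t(k) = (k² + k) + k = (k + k²) + k = k² + 2*k)
D(E, f) = 10 - E - f (D(E, f) = 8 - ((E + f) - 2) = 8 - (-2 + E + f) = 8 + (2 - E - f) = 10 - E - f)
(t(a(5)) + D(6, -4))² = (5*(2 + 5) + (10 - 1*6 - 1*(-4)))² = (5*7 + (10 - 6 + 4))² = (35 + 8)² = 43² = 1849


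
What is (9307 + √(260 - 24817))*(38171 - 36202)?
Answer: 18325483 + 1969*I*√24557 ≈ 1.8325e+7 + 3.0856e+5*I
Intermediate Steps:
(9307 + √(260 - 24817))*(38171 - 36202) = (9307 + √(-24557))*1969 = (9307 + I*√24557)*1969 = 18325483 + 1969*I*√24557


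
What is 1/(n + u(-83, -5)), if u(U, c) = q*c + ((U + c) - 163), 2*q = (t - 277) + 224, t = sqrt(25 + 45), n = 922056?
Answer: 29502/27199000111 + 2*sqrt(70)/679975002775 ≈ 1.0847e-6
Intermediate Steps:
t = sqrt(70) ≈ 8.3666
q = -53/2 + sqrt(70)/2 (q = ((sqrt(70) - 277) + 224)/2 = ((-277 + sqrt(70)) + 224)/2 = (-53 + sqrt(70))/2 = -53/2 + sqrt(70)/2 ≈ -22.317)
u(U, c) = -163 + U + c + c*(-53/2 + sqrt(70)/2) (u(U, c) = (-53/2 + sqrt(70)/2)*c + ((U + c) - 163) = c*(-53/2 + sqrt(70)/2) + (-163 + U + c) = -163 + U + c + c*(-53/2 + sqrt(70)/2))
1/(n + u(-83, -5)) = 1/(922056 + (-163 - 83 - 5 - 1/2*(-5)*(53 - sqrt(70)))) = 1/(922056 + (-163 - 83 - 5 + (265/2 - 5*sqrt(70)/2))) = 1/(922056 + (-237/2 - 5*sqrt(70)/2)) = 1/(1843875/2 - 5*sqrt(70)/2)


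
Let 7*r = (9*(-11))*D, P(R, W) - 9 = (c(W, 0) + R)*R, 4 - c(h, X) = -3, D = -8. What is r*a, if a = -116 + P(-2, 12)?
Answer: -92664/7 ≈ -13238.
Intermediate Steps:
c(h, X) = 7 (c(h, X) = 4 - 1*(-3) = 4 + 3 = 7)
P(R, W) = 9 + R*(7 + R) (P(R, W) = 9 + (7 + R)*R = 9 + R*(7 + R))
a = -117 (a = -116 + (9 + (-2)**2 + 7*(-2)) = -116 + (9 + 4 - 14) = -116 - 1 = -117)
r = 792/7 (r = ((9*(-11))*(-8))/7 = (-99*(-8))/7 = (1/7)*792 = 792/7 ≈ 113.14)
r*a = (792/7)*(-117) = -92664/7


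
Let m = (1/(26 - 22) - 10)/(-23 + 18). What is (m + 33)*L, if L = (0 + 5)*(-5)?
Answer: -3495/4 ≈ -873.75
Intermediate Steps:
L = -25 (L = 5*(-5) = -25)
m = 39/20 (m = (1/4 - 10)/(-5) = (¼ - 10)*(-⅕) = -39/4*(-⅕) = 39/20 ≈ 1.9500)
(m + 33)*L = (39/20 + 33)*(-25) = (699/20)*(-25) = -3495/4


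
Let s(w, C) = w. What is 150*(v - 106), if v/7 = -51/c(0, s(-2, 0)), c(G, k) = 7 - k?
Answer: -21850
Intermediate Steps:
v = -119/3 (v = 7*(-51/(7 - 1*(-2))) = 7*(-51/(7 + 2)) = 7*(-51/9) = 7*(-51*⅑) = 7*(-17/3) = -119/3 ≈ -39.667)
150*(v - 106) = 150*(-119/3 - 106) = 150*(-437/3) = -21850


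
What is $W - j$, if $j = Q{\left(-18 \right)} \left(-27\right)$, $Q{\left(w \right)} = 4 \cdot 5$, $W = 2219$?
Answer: $2759$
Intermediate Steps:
$Q{\left(w \right)} = 20$
$j = -540$ ($j = 20 \left(-27\right) = -540$)
$W - j = 2219 - -540 = 2219 + 540 = 2759$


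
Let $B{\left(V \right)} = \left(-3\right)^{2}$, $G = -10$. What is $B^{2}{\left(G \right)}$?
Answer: $81$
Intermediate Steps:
$B{\left(V \right)} = 9$
$B^{2}{\left(G \right)} = 9^{2} = 81$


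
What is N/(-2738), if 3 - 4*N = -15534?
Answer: -15537/10952 ≈ -1.4186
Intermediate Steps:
N = 15537/4 (N = ¾ - ¼*(-15534) = ¾ + 7767/2 = 15537/4 ≈ 3884.3)
N/(-2738) = (15537/4)/(-2738) = (15537/4)*(-1/2738) = -15537/10952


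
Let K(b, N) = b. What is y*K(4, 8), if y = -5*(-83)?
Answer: 1660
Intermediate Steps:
y = 415
y*K(4, 8) = 415*4 = 1660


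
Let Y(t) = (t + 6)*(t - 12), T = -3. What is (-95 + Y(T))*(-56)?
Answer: 7840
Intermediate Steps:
Y(t) = (-12 + t)*(6 + t) (Y(t) = (6 + t)*(-12 + t) = (-12 + t)*(6 + t))
(-95 + Y(T))*(-56) = (-95 + (-72 + (-3)**2 - 6*(-3)))*(-56) = (-95 + (-72 + 9 + 18))*(-56) = (-95 - 45)*(-56) = -140*(-56) = 7840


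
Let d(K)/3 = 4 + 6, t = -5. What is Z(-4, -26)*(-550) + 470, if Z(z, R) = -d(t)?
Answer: 16970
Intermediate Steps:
d(K) = 30 (d(K) = 3*(4 + 6) = 3*10 = 30)
Z(z, R) = -30 (Z(z, R) = -1*30 = -30)
Z(-4, -26)*(-550) + 470 = -30*(-550) + 470 = 16500 + 470 = 16970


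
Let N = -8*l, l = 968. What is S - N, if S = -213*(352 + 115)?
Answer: -91727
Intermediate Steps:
S = -99471 (S = -213*467 = -99471)
N = -7744 (N = -8*968 = -7744)
S - N = -99471 - 1*(-7744) = -99471 + 7744 = -91727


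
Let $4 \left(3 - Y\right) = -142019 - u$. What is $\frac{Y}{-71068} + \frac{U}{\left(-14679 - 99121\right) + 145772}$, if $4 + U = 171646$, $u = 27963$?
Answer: $\frac{5419745807}{1136093048} \approx 4.7705$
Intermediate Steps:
$U = 171642$ ($U = -4 + 171646 = 171642$)
$Y = \frac{84997}{2}$ ($Y = 3 - \frac{-142019 - 27963}{4} = 3 - - \frac{84991}{2} = 3 + \frac{84991}{2} = \frac{84997}{2} \approx 42499.0$)
$\frac{Y}{-71068} + \frac{U}{\left(-14679 - 99121\right) + 145772} = \frac{84997}{2 \left(-71068\right)} + \frac{171642}{\left(-14679 - 99121\right) + 145772} = \frac{84997}{2} \left(- \frac{1}{71068}\right) + \frac{171642}{-113800 + 145772} = - \frac{84997}{142136} + \frac{171642}{31972} = - \frac{84997}{142136} + 171642 \cdot \frac{1}{31972} = - \frac{84997}{142136} + \frac{85821}{15986} = \frac{5419745807}{1136093048}$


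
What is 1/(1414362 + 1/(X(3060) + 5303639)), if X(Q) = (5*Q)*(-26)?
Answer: 4905839/6938632259719 ≈ 7.0703e-7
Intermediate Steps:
X(Q) = -130*Q
1/(1414362 + 1/(X(3060) + 5303639)) = 1/(1414362 + 1/(-130*3060 + 5303639)) = 1/(1414362 + 1/(-397800 + 5303639)) = 1/(1414362 + 1/4905839) = 1/(6938632259719/4905839) = 4905839/6938632259719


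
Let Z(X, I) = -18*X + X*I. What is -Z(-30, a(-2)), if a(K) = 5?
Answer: -390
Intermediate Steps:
Z(X, I) = -18*X + I*X
-Z(-30, a(-2)) = -(-30)*(-18 + 5) = -(-30)*(-13) = -1*390 = -390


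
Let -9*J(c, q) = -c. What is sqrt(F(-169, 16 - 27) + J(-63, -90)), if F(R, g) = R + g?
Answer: I*sqrt(187) ≈ 13.675*I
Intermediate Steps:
J(c, q) = c/9 (J(c, q) = -(-1)*c/9 = c/9)
sqrt(F(-169, 16 - 27) + J(-63, -90)) = sqrt((-169 + (16 - 27)) + (1/9)*(-63)) = sqrt((-169 - 11) - 7) = sqrt(-180 - 7) = sqrt(-187) = I*sqrt(187)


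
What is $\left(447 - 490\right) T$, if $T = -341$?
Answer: $14663$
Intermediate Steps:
$\left(447 - 490\right) T = \left(447 - 490\right) \left(-341\right) = \left(-43\right) \left(-341\right) = 14663$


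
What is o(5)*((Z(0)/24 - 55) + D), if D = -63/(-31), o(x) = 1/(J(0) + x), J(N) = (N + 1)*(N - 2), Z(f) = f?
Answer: -1642/93 ≈ -17.656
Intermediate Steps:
J(N) = (1 + N)*(-2 + N)
o(x) = 1/(-2 + x) (o(x) = 1/((-2 + 0² - 1*0) + x) = 1/((-2 + 0 + 0) + x) = 1/(-2 + x))
D = 63/31 (D = -63*(-1/31) = 63/31 ≈ 2.0323)
o(5)*((Z(0)/24 - 55) + D) = ((0/24 - 55) + 63/31)/(-2 + 5) = ((0*(1/24) - 55) + 63/31)/3 = ((0 - 55) + 63/31)/3 = (-55 + 63/31)/3 = (⅓)*(-1642/31) = -1642/93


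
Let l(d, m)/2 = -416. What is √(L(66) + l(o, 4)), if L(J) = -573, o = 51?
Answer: I*√1405 ≈ 37.483*I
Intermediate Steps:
l(d, m) = -832 (l(d, m) = 2*(-416) = -832)
√(L(66) + l(o, 4)) = √(-573 - 832) = √(-1405) = I*√1405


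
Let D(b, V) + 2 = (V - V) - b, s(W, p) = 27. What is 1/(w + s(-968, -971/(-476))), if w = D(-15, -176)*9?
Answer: 1/144 ≈ 0.0069444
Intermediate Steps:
D(b, V) = -2 - b (D(b, V) = -2 + ((V - V) - b) = -2 + (0 - b) = -2 - b)
w = 117 (w = (-2 - 1*(-15))*9 = (-2 + 15)*9 = 13*9 = 117)
1/(w + s(-968, -971/(-476))) = 1/(117 + 27) = 1/144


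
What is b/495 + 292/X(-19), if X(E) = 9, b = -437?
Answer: 15623/495 ≈ 31.562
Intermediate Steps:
b/495 + 292/X(-19) = -437/495 + 292/9 = 15623/495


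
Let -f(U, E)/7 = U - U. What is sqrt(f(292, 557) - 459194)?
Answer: I*sqrt(459194) ≈ 677.64*I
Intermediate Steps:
f(U, E) = 0 (f(U, E) = -7*(U - U) = -7*0 = 0)
sqrt(f(292, 557) - 459194) = sqrt(0 - 459194) = sqrt(-459194) = I*sqrt(459194)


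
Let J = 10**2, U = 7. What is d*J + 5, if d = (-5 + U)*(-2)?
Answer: -395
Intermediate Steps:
d = -4 (d = (-5 + 7)*(-2) = 2*(-2) = -4)
J = 100
d*J + 5 = -4*100 + 5 = -400 + 5 = -395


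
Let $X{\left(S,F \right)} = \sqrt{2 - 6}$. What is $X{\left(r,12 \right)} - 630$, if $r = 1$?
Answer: $-630 + 2 i \approx -630.0 + 2.0 i$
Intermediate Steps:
$X{\left(S,F \right)} = 2 i$ ($X{\left(S,F \right)} = \sqrt{-4} = 2 i$)
$X{\left(r,12 \right)} - 630 = 2 i - 630 = -630 + 2 i$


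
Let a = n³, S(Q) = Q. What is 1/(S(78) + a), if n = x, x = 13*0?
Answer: 1/78 ≈ 0.012821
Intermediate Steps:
x = 0
n = 0
a = 0 (a = 0³ = 0)
1/(S(78) + a) = 1/(78 + 0) = 1/78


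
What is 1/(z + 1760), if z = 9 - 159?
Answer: 1/1610 ≈ 0.00062112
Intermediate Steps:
z = -150
1/(z + 1760) = 1/(-150 + 1760) = 1/1610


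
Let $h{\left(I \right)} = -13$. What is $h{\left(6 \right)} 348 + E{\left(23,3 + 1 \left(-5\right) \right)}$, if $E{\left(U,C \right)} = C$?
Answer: $-4526$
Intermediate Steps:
$h{\left(6 \right)} 348 + E{\left(23,3 + 1 \left(-5\right) \right)} = \left(-13\right) 348 + \left(3 + 1 \left(-5\right)\right) = -4524 + \left(3 - 5\right) = -4524 - 2 = -4526$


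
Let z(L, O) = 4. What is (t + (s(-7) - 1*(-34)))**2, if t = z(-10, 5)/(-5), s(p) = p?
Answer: 17161/25 ≈ 686.44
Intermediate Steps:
t = -4/5 (t = 4/(-5) = 4*(-1/5) = -4/5 ≈ -0.80000)
(t + (s(-7) - 1*(-34)))**2 = (-4/5 + (-7 - 1*(-34)))**2 = (-4/5 + (-7 + 34))**2 = (-4/5 + 27)**2 = (131/5)**2 = 17161/25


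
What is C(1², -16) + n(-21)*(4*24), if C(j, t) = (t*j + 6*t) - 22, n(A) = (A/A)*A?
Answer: -2150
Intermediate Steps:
n(A) = A (n(A) = 1*A = A)
C(j, t) = -22 + 6*t + j*t (C(j, t) = (j*t + 6*t) - 22 = (6*t + j*t) - 22 = -22 + 6*t + j*t)
C(1², -16) + n(-21)*(4*24) = (-22 + 6*(-16) + 1²*(-16)) - 84*24 = (-22 - 96 + 1*(-16)) - 21*96 = (-22 - 96 - 16) - 2016 = -134 - 2016 = -2150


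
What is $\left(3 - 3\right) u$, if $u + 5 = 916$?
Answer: $0$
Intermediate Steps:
$u = 911$ ($u = -5 + 916 = 911$)
$\left(3 - 3\right) u = \left(3 - 3\right) 911 = 0 \cdot 911 = 0$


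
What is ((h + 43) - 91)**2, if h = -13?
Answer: 3721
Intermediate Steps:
((h + 43) - 91)**2 = ((-13 + 43) - 91)**2 = (30 - 91)**2 = (-61)**2 = 3721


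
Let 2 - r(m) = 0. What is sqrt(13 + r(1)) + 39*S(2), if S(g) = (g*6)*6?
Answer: 2808 + sqrt(15) ≈ 2811.9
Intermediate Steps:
r(m) = 2 (r(m) = 2 - 1*0 = 2 + 0 = 2)
S(g) = 36*g (S(g) = (6*g)*6 = 36*g)
sqrt(13 + r(1)) + 39*S(2) = sqrt(13 + 2) + 39*(36*2) = sqrt(15) + 39*72 = sqrt(15) + 2808 = 2808 + sqrt(15)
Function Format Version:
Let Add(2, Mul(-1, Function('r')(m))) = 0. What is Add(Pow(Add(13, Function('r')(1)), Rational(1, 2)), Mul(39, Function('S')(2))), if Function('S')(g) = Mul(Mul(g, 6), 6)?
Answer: Add(2808, Pow(15, Rational(1, 2))) ≈ 2811.9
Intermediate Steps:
Function('r')(m) = 2 (Function('r')(m) = Add(2, Mul(-1, 0)) = Add(2, 0) = 2)
Function('S')(g) = Mul(36, g) (Function('S')(g) = Mul(Mul(6, g), 6) = Mul(36, g))
Add(Pow(Add(13, Function('r')(1)), Rational(1, 2)), Mul(39, Function('S')(2))) = Add(Pow(Add(13, 2), Rational(1, 2)), Mul(39, Mul(36, 2))) = Add(Pow(15, Rational(1, 2)), Mul(39, 72)) = Add(Pow(15, Rational(1, 2)), 2808) = Add(2808, Pow(15, Rational(1, 2)))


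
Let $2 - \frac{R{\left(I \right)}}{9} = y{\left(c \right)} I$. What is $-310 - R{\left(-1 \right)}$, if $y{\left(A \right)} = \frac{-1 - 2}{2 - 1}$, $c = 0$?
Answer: $-301$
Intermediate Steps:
$y{\left(A \right)} = -3$ ($y{\left(A \right)} = - \frac{3}{1} = \left(-3\right) 1 = -3$)
$R{\left(I \right)} = 18 + 27 I$ ($R{\left(I \right)} = 18 - 9 \left(- 3 I\right) = 18 + 27 I$)
$-310 - R{\left(-1 \right)} = -310 - \left(18 + 27 \left(-1\right)\right) = -310 - \left(18 - 27\right) = -310 - -9 = -310 + 9 = -301$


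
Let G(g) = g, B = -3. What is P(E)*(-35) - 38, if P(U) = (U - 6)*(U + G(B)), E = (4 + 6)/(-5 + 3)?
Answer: -3118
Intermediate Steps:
E = -5 (E = 10/(-2) = 10*(-½) = -5)
P(U) = (-6 + U)*(-3 + U) (P(U) = (U - 6)*(U - 3) = (-6 + U)*(-3 + U))
P(E)*(-35) - 38 = (18 + (-5)² - 9*(-5))*(-35) - 38 = (18 + 25 + 45)*(-35) - 38 = 88*(-35) - 38 = -3080 - 38 = -3118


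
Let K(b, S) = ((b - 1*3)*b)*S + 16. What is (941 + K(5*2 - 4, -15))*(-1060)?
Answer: -728220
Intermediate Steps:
K(b, S) = 16 + S*b*(-3 + b) (K(b, S) = ((b - 3)*b)*S + 16 = ((-3 + b)*b)*S + 16 = (b*(-3 + b))*S + 16 = S*b*(-3 + b) + 16 = 16 + S*b*(-3 + b))
(941 + K(5*2 - 4, -15))*(-1060) = (941 + (16 - 15*(5*2 - 4)² - 3*(-15)*(5*2 - 4)))*(-1060) = (941 + (16 - 15*(10 - 4)² - 3*(-15)*(10 - 4)))*(-1060) = (941 + (16 - 15*6² - 3*(-15)*6))*(-1060) = (941 + (16 - 15*36 + 270))*(-1060) = (941 + (16 - 540 + 270))*(-1060) = (941 - 254)*(-1060) = 687*(-1060) = -728220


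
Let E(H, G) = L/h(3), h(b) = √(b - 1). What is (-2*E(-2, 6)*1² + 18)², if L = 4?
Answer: 356 - 144*√2 ≈ 152.35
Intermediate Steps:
h(b) = √(-1 + b)
E(H, G) = 2*√2 (E(H, G) = 4/(√(-1 + 3)) = 4/(√2) = 4*(√2/2) = 2*√2)
(-2*E(-2, 6)*1² + 18)² = (-4*√2*1² + 18)² = (-4*√2*1 + 18)² = (-4*√2 + 18)² = (18 - 4*√2)²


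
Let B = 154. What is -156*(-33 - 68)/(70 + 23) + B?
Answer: 10026/31 ≈ 323.42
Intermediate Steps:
-156*(-33 - 68)/(70 + 23) + B = -156*(-33 - 68)/(70 + 23) + 154 = -(-15756)/93 + 154 = -156*(-101/93) + 154 = 5252/31 + 154 = 10026/31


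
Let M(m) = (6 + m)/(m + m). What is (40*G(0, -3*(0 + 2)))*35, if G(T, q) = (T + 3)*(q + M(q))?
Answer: -25200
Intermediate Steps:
M(m) = (6 + m)/(2*m) (M(m) = (6 + m)/((2*m)) = (6 + m)*(1/(2*m)) = (6 + m)/(2*m))
G(T, q) = (3 + T)*(q + (6 + q)/(2*q)) (G(T, q) = (T + 3)*(q + (6 + q)/(2*q)) = (3 + T)*(q + (6 + q)/(2*q)))
(40*G(0, -3*(0 + 2)))*35 = (40*((18 + 3*(-3*(0 + 2)) + 0*(6 - 3*(0 + 2)) + 2*(-3*(0 + 2))²*(3 + 0))/(2*((-3*(0 + 2))))))*35 = (40*((18 + 3*(-3*2) + 0*(6 - 3*2) + 2*(-3*2)²*3)/(2*((-3*2)))))*35 = (40*((½)*(18 + 3*(-6) + 0*(6 - 6) + 2*(-6)²*3)/(-6)))*35 = (40*((½)*(-⅙)*(18 - 18 + 0*0 + 2*36*3)))*35 = (40*((½)*(-⅙)*(18 - 18 + 0 + 216)))*35 = (40*((½)*(-⅙)*216))*35 = (40*(-18))*35 = -720*35 = -25200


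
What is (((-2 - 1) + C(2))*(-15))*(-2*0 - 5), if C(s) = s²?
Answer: 75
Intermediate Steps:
(((-2 - 1) + C(2))*(-15))*(-2*0 - 5) = (((-2 - 1) + 2²)*(-15))*(-2*0 - 5) = ((-3 + 4)*(-15))*(0 - 5) = (1*(-15))*(-5) = -15*(-5) = 75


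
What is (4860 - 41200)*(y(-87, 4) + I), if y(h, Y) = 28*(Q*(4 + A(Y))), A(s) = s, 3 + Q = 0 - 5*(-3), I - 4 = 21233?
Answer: -869434500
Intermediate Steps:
I = 21237 (I = 4 + 21233 = 21237)
Q = 12 (Q = -3 + (0 - 5*(-3)) = -3 + (0 + 15) = -3 + 15 = 12)
y(h, Y) = 1344 + 336*Y (y(h, Y) = 28*(12*(4 + Y)) = 28*(48 + 12*Y) = 1344 + 336*Y)
(4860 - 41200)*(y(-87, 4) + I) = (4860 - 41200)*((1344 + 336*4) + 21237) = -36340*((1344 + 1344) + 21237) = -36340*(2688 + 21237) = -36340*23925 = -869434500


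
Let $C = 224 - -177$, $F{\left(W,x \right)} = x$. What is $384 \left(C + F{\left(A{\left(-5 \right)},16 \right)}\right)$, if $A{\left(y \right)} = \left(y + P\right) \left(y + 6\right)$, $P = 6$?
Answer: $160128$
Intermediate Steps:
$A{\left(y \right)} = \left(6 + y\right)^{2}$ ($A{\left(y \right)} = \left(y + 6\right) \left(y + 6\right) = \left(6 + y\right) \left(6 + y\right) = \left(6 + y\right)^{2}$)
$C = 401$ ($C = 224 + 177 = 401$)
$384 \left(C + F{\left(A{\left(-5 \right)},16 \right)}\right) = 384 \left(401 + 16\right) = 384 \cdot 417 = 160128$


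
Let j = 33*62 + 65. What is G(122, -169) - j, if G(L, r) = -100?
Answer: -2211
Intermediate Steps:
j = 2111 (j = 2046 + 65 = 2111)
G(122, -169) - j = -100 - 1*2111 = -100 - 2111 = -2211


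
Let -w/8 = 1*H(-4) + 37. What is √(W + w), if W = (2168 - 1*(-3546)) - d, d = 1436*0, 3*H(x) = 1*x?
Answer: √48858/3 ≈ 73.679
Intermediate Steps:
H(x) = x/3 (H(x) = (1*x)/3 = x/3)
w = -856/3 (w = -8*(1*((⅓)*(-4)) + 37) = -8*(1*(-4/3) + 37) = -8*(-4/3 + 37) = -8*107/3 = -856/3 ≈ -285.33)
d = 0
W = 5714 (W = (2168 - 1*(-3546)) - 1*0 = (2168 + 3546) + 0 = 5714 + 0 = 5714)
√(W + w) = √(5714 - 856/3) = √(16286/3) = √48858/3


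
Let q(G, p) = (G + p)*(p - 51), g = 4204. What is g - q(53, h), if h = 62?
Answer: 2939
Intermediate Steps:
q(G, p) = (-51 + p)*(G + p) (q(G, p) = (G + p)*(-51 + p) = (-51 + p)*(G + p))
g - q(53, h) = 4204 - (62**2 - 51*53 - 51*62 + 53*62) = 4204 - (3844 - 2703 - 3162 + 3286) = 4204 - 1*1265 = 4204 - 1265 = 2939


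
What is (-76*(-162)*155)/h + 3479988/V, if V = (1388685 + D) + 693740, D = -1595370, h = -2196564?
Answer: 559545006786/89153956585 ≈ 6.2762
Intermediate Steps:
V = 487055 (V = (1388685 - 1595370) + 693740 = -206685 + 693740 = 487055)
(-76*(-162)*155)/h + 3479988/V = (-76*(-162)*155)/(-2196564) + 3479988/487055 = (12312*155)*(-1/2196564) + 3479988*(1/487055) = 1908360*(-1/2196564) + 3479988/487055 = -159030/183047 + 3479988/487055 = 559545006786/89153956585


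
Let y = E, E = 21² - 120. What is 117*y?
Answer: 37557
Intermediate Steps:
E = 321 (E = 441 - 120 = 321)
y = 321
117*y = 117*321 = 37557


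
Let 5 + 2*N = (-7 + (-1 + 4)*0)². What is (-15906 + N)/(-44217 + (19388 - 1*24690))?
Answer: 15884/49519 ≈ 0.32077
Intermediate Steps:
N = 22 (N = -5/2 + (-7 + (-1 + 4)*0)²/2 = -5/2 + (-7 + 3*0)²/2 = -5/2 + (-7 + 0)²/2 = -5/2 + (½)*(-7)² = -5/2 + (½)*49 = -5/2 + 49/2 = 22)
(-15906 + N)/(-44217 + (19388 - 1*24690)) = (-15906 + 22)/(-44217 + (19388 - 1*24690)) = -15884/(-44217 + (19388 - 24690)) = -15884/(-44217 - 5302) = -15884/(-49519) = -15884*(-1/49519) = 15884/49519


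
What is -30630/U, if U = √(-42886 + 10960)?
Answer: 5105*I*√31926/5321 ≈ 171.43*I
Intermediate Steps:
U = I*√31926 (U = √(-31926) = I*√31926 ≈ 178.68*I)
-30630/U = -30630*(-I*√31926/31926) = -(-5105)*I*√31926/5321 = 5105*I*√31926/5321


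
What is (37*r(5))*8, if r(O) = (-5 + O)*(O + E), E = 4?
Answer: 0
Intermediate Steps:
r(O) = (-5 + O)*(4 + O) (r(O) = (-5 + O)*(O + 4) = (-5 + O)*(4 + O))
(37*r(5))*8 = (37*(-20 + 5² - 1*5))*8 = (37*(-20 + 25 - 5))*8 = (37*0)*8 = 0*8 = 0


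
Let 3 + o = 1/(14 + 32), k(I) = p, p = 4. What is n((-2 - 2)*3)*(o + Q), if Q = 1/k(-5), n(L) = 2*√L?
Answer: -251*I*√3/23 ≈ -18.902*I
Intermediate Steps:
k(I) = 4
Q = ¼ (Q = 1/4 = ¼ ≈ 0.25000)
o = -137/46 (o = -3 + 1/(14 + 32) = -3 + 1/46 = -137/46 ≈ -2.9783)
n((-2 - 2)*3)*(o + Q) = (2*√((-2 - 2)*3))*(-137/46 + ¼) = (2*√(-4*3))*(-251/92) = (2*√(-12))*(-251/92) = (2*(2*I*√3))*(-251/92) = (4*I*√3)*(-251/92) = -251*I*√3/23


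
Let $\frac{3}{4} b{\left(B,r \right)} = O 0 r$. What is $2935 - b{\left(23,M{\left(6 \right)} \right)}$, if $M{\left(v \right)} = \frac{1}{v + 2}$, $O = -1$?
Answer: $2935$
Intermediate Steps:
$M{\left(v \right)} = \frac{1}{2 + v}$
$b{\left(B,r \right)} = 0$ ($b{\left(B,r \right)} = \frac{4 \left(-1\right) 0 r}{3} = \frac{4 \cdot 0 r}{3} = \frac{4}{3} \cdot 0 = 0$)
$2935 - b{\left(23,M{\left(6 \right)} \right)} = 2935 - 0 = 2935 + 0 = 2935$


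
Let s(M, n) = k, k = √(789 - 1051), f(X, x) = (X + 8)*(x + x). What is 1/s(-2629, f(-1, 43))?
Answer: -I*√262/262 ≈ -0.06178*I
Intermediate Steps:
f(X, x) = 2*x*(8 + X) (f(X, x) = (8 + X)*(2*x) = 2*x*(8 + X))
k = I*√262 (k = √(-262) = I*√262 ≈ 16.186*I)
s(M, n) = I*√262
1/s(-2629, f(-1, 43)) = 1/(I*√262) = -I*√262/262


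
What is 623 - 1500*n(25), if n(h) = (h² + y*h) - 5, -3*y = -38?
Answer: -1404377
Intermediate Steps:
y = 38/3 (y = -⅓*(-38) = 38/3 ≈ 12.667)
n(h) = -5 + h² + 38*h/3 (n(h) = (h² + 38*h/3) - 5 = -5 + h² + 38*h/3)
623 - 1500*n(25) = 623 - 1500*(-5 + 25² + (38/3)*25) = 623 - 1500*(-5 + 625 + 950/3) = 623 - 1500*2810/3 = 623 - 1405000 = -1404377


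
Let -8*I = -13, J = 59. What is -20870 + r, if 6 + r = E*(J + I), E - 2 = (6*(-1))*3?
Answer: -21846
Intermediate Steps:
I = 13/8 (I = -⅛*(-13) = 13/8 ≈ 1.6250)
E = -16 (E = 2 + (6*(-1))*3 = 2 - 6*3 = 2 - 18 = -16)
r = -976 (r = -6 - 16*(59 + 13/8) = -6 - 16*485/8 = -6 - 970 = -976)
-20870 + r = -20870 - 976 = -21846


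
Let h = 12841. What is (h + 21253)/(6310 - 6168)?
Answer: 17047/71 ≈ 240.10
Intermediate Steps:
(h + 21253)/(6310 - 6168) = (12841 + 21253)/(6310 - 6168) = 34094/142 = 34094*(1/142) = 17047/71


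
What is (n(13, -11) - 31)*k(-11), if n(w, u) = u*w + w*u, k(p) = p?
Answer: 3487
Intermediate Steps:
n(w, u) = 2*u*w (n(w, u) = u*w + u*w = 2*u*w)
(n(13, -11) - 31)*k(-11) = (2*(-11)*13 - 31)*(-11) = (-286 - 31)*(-11) = -317*(-11) = 3487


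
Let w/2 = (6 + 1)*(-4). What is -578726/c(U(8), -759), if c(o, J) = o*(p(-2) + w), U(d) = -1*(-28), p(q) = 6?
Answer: 289363/700 ≈ 413.38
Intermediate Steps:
U(d) = 28
w = -56 (w = 2*((6 + 1)*(-4)) = 2*(7*(-4)) = 2*(-28) = -56)
c(o, J) = -50*o (c(o, J) = o*(6 - 56) = o*(-50) = -50*o)
-578726/c(U(8), -759) = -578726/((-50*28)) = -578726/(-1400) = -578726*(-1/1400) = 289363/700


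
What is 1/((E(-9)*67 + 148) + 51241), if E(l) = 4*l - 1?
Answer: 1/48910 ≈ 2.0446e-5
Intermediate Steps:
E(l) = -1 + 4*l
1/((E(-9)*67 + 148) + 51241) = 1/(((-1 + 4*(-9))*67 + 148) + 51241) = 1/(((-1 - 36)*67 + 148) + 51241) = 1/((-37*67 + 148) + 51241) = 1/((-2479 + 148) + 51241) = 1/(-2331 + 51241) = 1/48910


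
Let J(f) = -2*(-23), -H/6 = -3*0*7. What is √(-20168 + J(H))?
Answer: I*√20122 ≈ 141.85*I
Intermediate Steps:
H = 0 (H = -6*(-3*0)*7 = -0*7 = -6*0 = 0)
J(f) = 46
√(-20168 + J(H)) = √(-20168 + 46) = √(-20122) = I*√20122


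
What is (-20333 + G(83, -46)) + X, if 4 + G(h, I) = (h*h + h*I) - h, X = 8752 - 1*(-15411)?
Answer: 6814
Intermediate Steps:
X = 24163 (X = 8752 + 15411 = 24163)
G(h, I) = -4 + h**2 - h + I*h (G(h, I) = -4 + ((h*h + h*I) - h) = -4 + ((h**2 + I*h) - h) = -4 + (h**2 - h + I*h) = -4 + h**2 - h + I*h)
(-20333 + G(83, -46)) + X = (-20333 + (-4 + 83**2 - 1*83 - 46*83)) + 24163 = (-20333 + (-4 + 6889 - 83 - 3818)) + 24163 = (-20333 + 2984) + 24163 = -17349 + 24163 = 6814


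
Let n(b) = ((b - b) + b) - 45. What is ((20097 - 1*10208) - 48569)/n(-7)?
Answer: 9670/13 ≈ 743.85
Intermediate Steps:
n(b) = -45 + b (n(b) = (0 + b) - 45 = b - 45 = -45 + b)
((20097 - 1*10208) - 48569)/n(-7) = ((20097 - 1*10208) - 48569)/(-45 - 7) = ((20097 - 10208) - 48569)/(-52) = (9889 - 48569)*(-1/52) = -38680*(-1/52) = 9670/13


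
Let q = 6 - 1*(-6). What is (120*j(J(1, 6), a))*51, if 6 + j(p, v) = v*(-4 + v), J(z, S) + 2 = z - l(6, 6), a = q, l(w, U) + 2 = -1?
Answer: 550800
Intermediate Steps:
l(w, U) = -3 (l(w, U) = -2 - 1 = -3)
q = 12 (q = 6 + 6 = 12)
a = 12
J(z, S) = 1 + z (J(z, S) = -2 + (z - 1*(-3)) = -2 + (z + 3) = -2 + (3 + z) = 1 + z)
j(p, v) = -6 + v*(-4 + v)
(120*j(J(1, 6), a))*51 = (120*(-6 + 12² - 4*12))*51 = (120*(-6 + 144 - 48))*51 = (120*90)*51 = 10800*51 = 550800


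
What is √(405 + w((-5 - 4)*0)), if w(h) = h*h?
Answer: 9*√5 ≈ 20.125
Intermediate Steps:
w(h) = h²
√(405 + w((-5 - 4)*0)) = √(405 + ((-5 - 4)*0)²) = √(405 + (-9*0)²) = √(405 + 0²) = √(405 + 0) = √405 = 9*√5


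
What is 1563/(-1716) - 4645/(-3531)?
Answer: 74299/183612 ≈ 0.40465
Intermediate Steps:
1563/(-1716) - 4645/(-3531) = 1563*(-1/1716) - 4645*(-1/3531) = -521/572 + 4645/3531 = 74299/183612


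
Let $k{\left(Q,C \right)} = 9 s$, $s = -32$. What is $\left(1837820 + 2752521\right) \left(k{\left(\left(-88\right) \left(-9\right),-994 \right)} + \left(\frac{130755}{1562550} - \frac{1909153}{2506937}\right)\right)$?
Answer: $- \frac{346054516475041366041}{261147627290} \approx -1.3251 \cdot 10^{9}$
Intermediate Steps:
$k{\left(Q,C \right)} = -288$ ($k{\left(Q,C \right)} = 9 \left(-32\right) = -288$)
$\left(1837820 + 2752521\right) \left(k{\left(\left(-88\right) \left(-9\right),-994 \right)} + \left(\frac{130755}{1562550} - \frac{1909153}{2506937}\right)\right) = \left(1837820 + 2752521\right) \left(-288 + \left(\frac{130755}{1562550} - \frac{1909153}{2506937}\right)\right) = 4590341 \left(-288 + \left(130755 \cdot \frac{1}{1562550} - \frac{1909153}{2506937}\right)\right) = 4590341 \left(-288 + \left(\frac{8717}{104170} - \frac{1909153}{2506937}\right)\right) = 4590341 \left(-288 - \frac{177023498181}{261147627290}\right) = 4590341 \left(- \frac{75387540157701}{261147627290}\right) = - \frac{346054516475041366041}{261147627290}$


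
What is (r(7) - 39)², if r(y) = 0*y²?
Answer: 1521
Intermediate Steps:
r(y) = 0
(r(7) - 39)² = (0 - 39)² = (-39)² = 1521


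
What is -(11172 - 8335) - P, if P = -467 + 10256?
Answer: -12626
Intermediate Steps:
P = 9789
-(11172 - 8335) - P = -(11172 - 8335) - 1*9789 = -1*2837 - 9789 = -2837 - 9789 = -12626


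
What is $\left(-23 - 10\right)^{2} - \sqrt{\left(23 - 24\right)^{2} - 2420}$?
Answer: $1089 - i \sqrt{2419} \approx 1089.0 - 49.183 i$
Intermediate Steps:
$\left(-23 - 10\right)^{2} - \sqrt{\left(23 - 24\right)^{2} - 2420} = \left(-33\right)^{2} - \sqrt{\left(-1\right)^{2} - 2420} = 1089 - \sqrt{1 - 2420} = 1089 - \sqrt{-2419} = 1089 - i \sqrt{2419}$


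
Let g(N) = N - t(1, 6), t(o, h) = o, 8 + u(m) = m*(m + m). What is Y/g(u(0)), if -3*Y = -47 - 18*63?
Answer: -1181/27 ≈ -43.741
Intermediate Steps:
u(m) = -8 + 2*m**2 (u(m) = -8 + m*(m + m) = -8 + m*(2*m) = -8 + 2*m**2)
Y = 1181/3 (Y = -(-47 - 18*63)/3 = -(-47 - 1134)/3 = -1/3*(-1181) = 1181/3 ≈ 393.67)
g(N) = -1 + N (g(N) = N - 1*1 = N - 1 = -1 + N)
Y/g(u(0)) = 1181/(3*(-1 + (-8 + 2*0**2))) = 1181/(3*(-1 + (-8 + 2*0))) = 1181/(3*(-1 + (-8 + 0))) = 1181/(3*(-1 - 8)) = (1181/3)/(-9) = (1181/3)*(-1/9) = -1181/27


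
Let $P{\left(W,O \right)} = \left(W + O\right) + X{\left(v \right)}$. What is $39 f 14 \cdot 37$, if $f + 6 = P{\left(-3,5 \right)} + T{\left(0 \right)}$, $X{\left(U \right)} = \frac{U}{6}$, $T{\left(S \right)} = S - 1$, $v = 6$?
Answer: $-80808$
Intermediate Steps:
$T{\left(S \right)} = -1 + S$
$X{\left(U \right)} = \frac{U}{6}$ ($X{\left(U \right)} = U \frac{1}{6} = \frac{U}{6}$)
$P{\left(W,O \right)} = 1 + O + W$ ($P{\left(W,O \right)} = \left(W + O\right) + \frac{1}{6} \cdot 6 = \left(O + W\right) + 1 = 1 + O + W$)
$f = -4$ ($f = -6 + \left(\left(1 + 5 - 3\right) + \left(-1 + 0\right)\right) = -6 + \left(3 - 1\right) = -6 + 2 = -4$)
$39 f 14 \cdot 37 = 39 \left(\left(-4\right) 14\right) 37 = 39 \left(-56\right) 37 = \left(-2184\right) 37 = -80808$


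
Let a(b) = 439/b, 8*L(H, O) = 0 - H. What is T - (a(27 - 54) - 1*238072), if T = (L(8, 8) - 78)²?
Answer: 6596890/27 ≈ 2.4433e+5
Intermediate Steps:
L(H, O) = -H/8 (L(H, O) = (0 - H)/8 = (-H)/8 = -H/8)
T = 6241 (T = (-⅛*8 - 78)² = (-1 - 78)² = (-79)² = 6241)
T - (a(27 - 54) - 1*238072) = 6241 - (439/(27 - 54) - 1*238072) = 6241 - (439/(-27) - 238072) = 6241 - (439*(-1/27) - 238072) = 6241 - (-439/27 - 238072) = 6241 - 1*(-6428383/27) = 6241 + 6428383/27 = 6596890/27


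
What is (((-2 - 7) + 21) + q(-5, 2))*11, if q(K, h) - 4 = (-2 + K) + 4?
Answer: 143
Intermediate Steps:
q(K, h) = 6 + K (q(K, h) = 4 + ((-2 + K) + 4) = 4 + (2 + K) = 6 + K)
(((-2 - 7) + 21) + q(-5, 2))*11 = (((-2 - 7) + 21) + (6 - 5))*11 = ((-9 + 21) + 1)*11 = (12 + 1)*11 = 13*11 = 143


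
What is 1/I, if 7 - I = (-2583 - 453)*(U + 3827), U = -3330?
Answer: 1/1508899 ≈ 6.6274e-7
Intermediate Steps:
I = 1508899 (I = 7 - (-2583 - 453)*(-3330 + 3827) = 7 - (-3036)*497 = 7 - 1*(-1508892) = 7 + 1508892 = 1508899)
1/I = 1/1508899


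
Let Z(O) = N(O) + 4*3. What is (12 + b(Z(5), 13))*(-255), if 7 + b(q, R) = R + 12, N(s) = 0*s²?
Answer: -7650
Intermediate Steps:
N(s) = 0
Z(O) = 12 (Z(O) = 0 + 4*3 = 0 + 12 = 12)
b(q, R) = 5 + R (b(q, R) = -7 + (R + 12) = -7 + (12 + R) = 5 + R)
(12 + b(Z(5), 13))*(-255) = (12 + (5 + 13))*(-255) = (12 + 18)*(-255) = 30*(-255) = -7650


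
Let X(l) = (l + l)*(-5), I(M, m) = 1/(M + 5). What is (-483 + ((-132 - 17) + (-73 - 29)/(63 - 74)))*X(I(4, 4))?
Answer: 68500/99 ≈ 691.92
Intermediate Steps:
I(M, m) = 1/(5 + M)
X(l) = -10*l (X(l) = (2*l)*(-5) = -10*l)
(-483 + ((-132 - 17) + (-73 - 29)/(63 - 74)))*X(I(4, 4)) = (-483 + ((-132 - 17) + (-73 - 29)/(63 - 74)))*(-10/(5 + 4)) = (-483 + (-149 - 102/(-11)))*(-10/9) = (-483 + (-149 - 102*(-1/11)))*(-10*⅑) = (-483 + (-149 + 102/11))*(-10/9) = (-483 - 1537/11)*(-10/9) = -6850/11*(-10/9) = 68500/99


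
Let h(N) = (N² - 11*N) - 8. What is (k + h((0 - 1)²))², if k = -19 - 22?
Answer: 3481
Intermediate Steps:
k = -41
h(N) = -8 + N² - 11*N
(k + h((0 - 1)²))² = (-41 + (-8 + ((0 - 1)²)² - 11*(0 - 1)²))² = (-41 + (-8 + ((-1)²)² - 11*(-1)²))² = (-41 + (-8 + 1² - 11*1))² = (-41 + (-8 + 1 - 11))² = (-41 - 18)² = (-59)² = 3481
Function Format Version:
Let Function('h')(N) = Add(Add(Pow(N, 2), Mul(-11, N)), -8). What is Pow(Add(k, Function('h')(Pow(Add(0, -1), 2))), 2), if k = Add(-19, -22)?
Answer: 3481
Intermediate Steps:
k = -41
Function('h')(N) = Add(-8, Pow(N, 2), Mul(-11, N))
Pow(Add(k, Function('h')(Pow(Add(0, -1), 2))), 2) = Pow(Add(-41, Add(-8, Pow(Pow(Add(0, -1), 2), 2), Mul(-11, Pow(Add(0, -1), 2)))), 2) = Pow(Add(-41, Add(-8, Pow(Pow(-1, 2), 2), Mul(-11, Pow(-1, 2)))), 2) = Pow(Add(-41, Add(-8, Pow(1, 2), Mul(-11, 1))), 2) = Pow(Add(-41, Add(-8, 1, -11)), 2) = Pow(Add(-41, -18), 2) = Pow(-59, 2) = 3481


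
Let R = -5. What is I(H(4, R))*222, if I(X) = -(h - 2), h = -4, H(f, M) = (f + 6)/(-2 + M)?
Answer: 1332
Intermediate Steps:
H(f, M) = (6 + f)/(-2 + M)
I(X) = 6 (I(X) = -(-4 - 2) = -1*(-6) = 6)
I(H(4, R))*222 = 6*222 = 1332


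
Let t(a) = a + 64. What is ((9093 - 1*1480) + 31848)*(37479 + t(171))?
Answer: 1488232154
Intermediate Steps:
t(a) = 64 + a
((9093 - 1*1480) + 31848)*(37479 + t(171)) = ((9093 - 1*1480) + 31848)*(37479 + (64 + 171)) = ((9093 - 1480) + 31848)*(37479 + 235) = (7613 + 31848)*37714 = 39461*37714 = 1488232154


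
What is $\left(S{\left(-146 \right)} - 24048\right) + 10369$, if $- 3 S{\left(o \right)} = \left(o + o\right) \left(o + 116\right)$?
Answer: $-16599$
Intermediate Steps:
$S{\left(o \right)} = - \frac{2 o \left(116 + o\right)}{3}$ ($S{\left(o \right)} = - \frac{\left(o + o\right) \left(o + 116\right)}{3} = - \frac{2 o \left(116 + o\right)}{3}$)
$\left(S{\left(-146 \right)} - 24048\right) + 10369 = \left(\left(- \frac{2}{3}\right) \left(-146\right) \left(116 - 146\right) - 24048\right) + 10369 = \left(\left(- \frac{2}{3}\right) \left(-146\right) \left(-30\right) - 24048\right) + 10369 = \left(-2920 - 24048\right) + 10369 = -26968 + 10369 = -16599$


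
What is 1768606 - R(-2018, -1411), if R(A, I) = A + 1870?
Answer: 1768754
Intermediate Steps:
R(A, I) = 1870 + A
1768606 - R(-2018, -1411) = 1768606 - (1870 - 2018) = 1768606 - 1*(-148) = 1768606 + 148 = 1768754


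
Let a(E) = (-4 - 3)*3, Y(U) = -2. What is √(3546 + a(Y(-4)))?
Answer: 5*√141 ≈ 59.372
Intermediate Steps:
a(E) = -21 (a(E) = -7*3 = -21)
√(3546 + a(Y(-4))) = √(3546 - 21) = √3525 = 5*√141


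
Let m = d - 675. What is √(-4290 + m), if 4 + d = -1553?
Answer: I*√6522 ≈ 80.759*I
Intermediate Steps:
d = -1557 (d = -4 - 1553 = -1557)
m = -2232 (m = -1557 - 675 = -2232)
√(-4290 + m) = √(-4290 - 2232) = √(-6522) = I*√6522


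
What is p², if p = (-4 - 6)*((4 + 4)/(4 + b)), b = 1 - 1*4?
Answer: 6400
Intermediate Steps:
b = -3 (b = 1 - 4 = -3)
p = -80 (p = (-4 - 6)*((4 + 4)/(4 - 3)) = -80/1 = -80 ≈ -80.000)
p² = (-80)² = 6400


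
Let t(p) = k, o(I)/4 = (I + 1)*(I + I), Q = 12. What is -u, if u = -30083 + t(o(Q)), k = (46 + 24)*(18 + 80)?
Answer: 23223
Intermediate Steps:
o(I) = 8*I*(1 + I) (o(I) = 4*((I + 1)*(I + I)) = 4*((1 + I)*(2*I)) = 4*(2*I*(1 + I)) = 8*I*(1 + I))
k = 6860 (k = 70*98 = 6860)
t(p) = 6860
u = -23223 (u = -30083 + 6860 = -23223)
-u = -1*(-23223) = 23223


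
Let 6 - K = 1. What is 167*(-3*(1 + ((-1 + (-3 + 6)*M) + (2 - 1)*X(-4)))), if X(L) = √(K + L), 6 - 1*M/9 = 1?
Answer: -68136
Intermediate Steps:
K = 5 (K = 6 - 1*1 = 6 - 1 = 5)
M = 45 (M = 54 - 9*1 = 54 - 9 = 45)
X(L) = √(5 + L)
167*(-3*(1 + ((-1 + (-3 + 6)*M) + (2 - 1)*X(-4)))) = 167*(-3*(1 + ((-1 + (-3 + 6)*45) + (2 - 1)*√(5 - 4)))) = 167*(-3*(1 + ((-1 + 3*45) + 1*√1))) = 167*(-3*(1 + ((-1 + 135) + 1*1))) = 167*(-3*(1 + (134 + 1))) = 167*(-3*(1 + 135)) = 167*(-3*136) = 167*(-408) = -68136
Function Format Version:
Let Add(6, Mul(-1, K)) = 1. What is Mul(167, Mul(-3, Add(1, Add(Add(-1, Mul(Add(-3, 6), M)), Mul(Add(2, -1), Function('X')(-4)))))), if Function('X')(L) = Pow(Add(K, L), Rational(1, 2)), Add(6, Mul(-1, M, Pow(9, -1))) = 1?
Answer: -68136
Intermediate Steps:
K = 5 (K = Add(6, Mul(-1, 1)) = Add(6, -1) = 5)
M = 45 (M = Add(54, Mul(-9, 1)) = Add(54, -9) = 45)
Function('X')(L) = Pow(Add(5, L), Rational(1, 2))
Mul(167, Mul(-3, Add(1, Add(Add(-1, Mul(Add(-3, 6), M)), Mul(Add(2, -1), Function('X')(-4)))))) = Mul(167, Mul(-3, Add(1, Add(Add(-1, Mul(Add(-3, 6), 45)), Mul(Add(2, -1), Pow(Add(5, -4), Rational(1, 2))))))) = Mul(167, Mul(-3, Add(1, Add(Add(-1, Mul(3, 45)), Mul(1, Pow(1, Rational(1, 2))))))) = Mul(167, Mul(-3, Add(1, Add(Add(-1, 135), Mul(1, 1))))) = Mul(167, Mul(-3, Add(1, Add(134, 1)))) = Mul(167, Mul(-3, Add(1, 135))) = Mul(167, Mul(-3, 136)) = Mul(167, -408) = -68136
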